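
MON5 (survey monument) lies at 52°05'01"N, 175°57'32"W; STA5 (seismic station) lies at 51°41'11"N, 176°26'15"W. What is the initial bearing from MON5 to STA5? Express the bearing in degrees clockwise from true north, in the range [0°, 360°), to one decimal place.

216.8°

MON5: φ = +52.08361°, λ = -175.95889°
STA5: φ = +51.68639°, λ = -176.43750°
Δλ = -0.4786°
y = sin Δλ · cos φ₂ = -0.005179
x = cos φ₁ sin φ₂ − sin φ₁ cos φ₂ cos Δλ = -0.006916
θ = atan2(y, x) = -143.1729° → 216.8271° (mod 360°)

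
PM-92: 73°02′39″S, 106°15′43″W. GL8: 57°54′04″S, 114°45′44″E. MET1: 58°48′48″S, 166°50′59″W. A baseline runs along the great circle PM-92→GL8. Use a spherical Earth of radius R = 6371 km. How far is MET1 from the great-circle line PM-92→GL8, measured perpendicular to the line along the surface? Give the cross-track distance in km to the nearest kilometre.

2564 km

PM-92: φ = -73.04417°, λ = -106.26194°
GL8: φ = -57.90111°, λ = +114.76222°
MET1: φ = -58.81333°, λ = -166.84972°
δ₁₃ = central angle PM-92→MET1 = 0.468029 rad  (haversine)
θ₁₃ = bearing PM-92→MET1 = 269.207°,  θ₁₂ = bearing PM-92→GL8 = 208.950°
dₓₜ = R·arcsin(sin δ₁₃ · sin(θ₁₃ − θ₁₂)) = 6371·arcsin(0.45113·sin(60.257°)) = 2564.156 km
|dₓₜ| = 2564.156 km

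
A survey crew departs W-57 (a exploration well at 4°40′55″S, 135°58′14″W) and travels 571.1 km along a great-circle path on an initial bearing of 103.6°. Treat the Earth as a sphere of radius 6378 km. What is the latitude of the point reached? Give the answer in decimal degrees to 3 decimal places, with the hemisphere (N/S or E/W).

5.869°S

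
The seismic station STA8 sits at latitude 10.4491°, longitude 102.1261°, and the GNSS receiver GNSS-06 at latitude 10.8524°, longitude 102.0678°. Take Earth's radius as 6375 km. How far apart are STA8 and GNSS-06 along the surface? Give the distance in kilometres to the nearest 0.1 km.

45.3 km

Δφ = 0.4033°,  Δλ = -0.0583°
a = sin²(Δφ/2) + cos φ₁ cos φ₂ sin²(Δλ/2) = 0.000013
c = 2·arcsin(√a) = 0.007110 rad = 0.4073°
d = R·c = 6375 × 0.007110 = 45.3 km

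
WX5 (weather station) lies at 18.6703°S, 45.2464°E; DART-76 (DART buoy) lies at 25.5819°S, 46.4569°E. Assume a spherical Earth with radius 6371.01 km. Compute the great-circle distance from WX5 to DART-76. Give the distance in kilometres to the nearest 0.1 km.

778.6 km

Δφ = -6.9116°,  Δλ = 1.2105°
a = sin²(Δφ/2) + cos φ₁ cos φ₂ sin²(Δλ/2) = 0.003729
c = 2·arcsin(√a) = 0.122205 rad = 7.0018°
d = R·c = 6371.01 × 0.122205 = 778.6 km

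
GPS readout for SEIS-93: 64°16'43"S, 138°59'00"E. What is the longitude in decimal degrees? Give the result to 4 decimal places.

138.9833°E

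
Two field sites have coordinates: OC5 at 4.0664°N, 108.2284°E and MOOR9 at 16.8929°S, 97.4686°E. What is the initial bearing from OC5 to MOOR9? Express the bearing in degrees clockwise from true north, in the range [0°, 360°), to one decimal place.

206.6°

Δλ = -10.7598°
y = sin Δλ · cos φ₂ = -0.178636
x = cos φ₁ sin φ₂ − sin φ₁ cos φ₂ cos Δλ = -0.356512
θ = atan2(y, x) = -153.3861° → 206.6139° (mod 360°)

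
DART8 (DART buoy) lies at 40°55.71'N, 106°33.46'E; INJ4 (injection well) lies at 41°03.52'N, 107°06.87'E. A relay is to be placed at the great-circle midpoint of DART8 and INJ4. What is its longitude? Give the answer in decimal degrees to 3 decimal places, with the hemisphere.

106.836°E

DART8: φ = +40.92850°, λ = +106.55767°
INJ4: φ = +41.05867°, λ = +107.11450°
Bx = cos φ₂ cos Δλ = 0.754002,  By = cos φ₂ sin Δλ = 0.007328
φₘ = atan2(sin φ₁ + sin φ₂, √((cos φ₁ + Bx)² + By²)) = 40.99392°
λₘ = λ₁ + atan2(By, cos φ₁ + Bx) = 106.83581°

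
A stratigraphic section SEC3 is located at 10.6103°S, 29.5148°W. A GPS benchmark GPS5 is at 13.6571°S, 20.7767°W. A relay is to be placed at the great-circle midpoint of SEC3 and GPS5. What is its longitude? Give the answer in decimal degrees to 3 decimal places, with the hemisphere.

Bx = cos φ₂ cos Δλ = 0.960447,  By = cos φ₂ sin Δλ = 0.147623
φₘ = atan2(sin φ₁ + sin φ₂, √((cos φ₁ + Bx)² + By²)) = -12.16801°
λₘ = λ₁ + atan2(By, cos φ₁ + Bx) = -25.17078°

25.171°W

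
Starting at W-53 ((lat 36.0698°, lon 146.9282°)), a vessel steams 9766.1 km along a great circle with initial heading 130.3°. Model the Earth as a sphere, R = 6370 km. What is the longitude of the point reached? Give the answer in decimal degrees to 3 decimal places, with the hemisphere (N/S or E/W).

151.407°W

δ = d/R = 9766.1/6370 = 1.533140 rad
φ₂ = arcsin(sin φ₁ cos δ + cos φ₁ sin δ cos θ)
   = arcsin(0.58877·0.03765 + 0.80830·0.99929·-0.64679) = -30.01746°
λ₂ = λ₁ + atan2(sin θ sin δ cos φ₁, cos δ − sin φ₁ sin φ₂) = -151.40722°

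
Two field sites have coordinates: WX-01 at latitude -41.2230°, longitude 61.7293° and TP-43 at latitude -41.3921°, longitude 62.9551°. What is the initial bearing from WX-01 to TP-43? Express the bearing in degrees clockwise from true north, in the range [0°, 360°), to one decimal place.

Δλ = 1.2258°
y = sin Δλ · cos φ₂ = 0.016049
x = cos φ₁ sin φ₂ − sin φ₁ cos φ₂ cos Δλ = -0.003064
θ = atan2(y, x) = 100.8104° → 100.8104° (mod 360°)

100.8°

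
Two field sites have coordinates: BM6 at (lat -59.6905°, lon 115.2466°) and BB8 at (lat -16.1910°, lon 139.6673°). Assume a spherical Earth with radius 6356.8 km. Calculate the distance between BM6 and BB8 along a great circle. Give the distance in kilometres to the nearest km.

Δφ = 43.4995°,  Δλ = 24.4207°
a = sin²(Δφ/2) + cos φ₁ cos φ₂ sin²(Δλ/2) = 0.158990
c = 2·arcsin(√a) = 0.820275 rad = 46.9983°
d = R·c = 6356.8 × 0.820275 = 5214.3 km

5214 km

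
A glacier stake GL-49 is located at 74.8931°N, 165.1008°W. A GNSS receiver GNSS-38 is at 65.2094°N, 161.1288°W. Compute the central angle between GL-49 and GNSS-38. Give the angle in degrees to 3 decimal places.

Δφ = -9.6837°,  Δλ = 3.9720°
a = sin²(Δφ/2) + cos φ₁ cos φ₂ sin²(Δλ/2) = 0.007256
c = 2·arcsin(√a) = 0.170566 rad = 9.7727°

9.773°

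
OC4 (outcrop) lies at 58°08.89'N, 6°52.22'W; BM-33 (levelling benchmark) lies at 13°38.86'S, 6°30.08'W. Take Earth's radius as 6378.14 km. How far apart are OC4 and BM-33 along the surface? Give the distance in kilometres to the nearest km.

7992 km

OC4: φ = +58.14817°, λ = -6.87033°
BM-33: φ = -13.64767°, λ = -6.50133°
Δφ = -71.7958°,  Δλ = 0.3690°
a = sin²(Δφ/2) + cos φ₁ cos φ₂ sin²(Δλ/2) = 0.343803
c = 2·arcsin(√a) = 1.253085 rad = 71.7965°
d = R·c = 6378.14 × 1.253085 = 7992.4 km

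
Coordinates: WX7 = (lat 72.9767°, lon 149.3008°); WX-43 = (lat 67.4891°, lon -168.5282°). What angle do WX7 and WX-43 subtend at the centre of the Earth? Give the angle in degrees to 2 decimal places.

Δφ = -5.4876°,  Δλ = 42.1710°
a = sin²(Δφ/2) + cos φ₁ cos φ₂ sin²(Δλ/2) = 0.016799
c = 2·arcsin(√a) = 0.259950 rad = 14.8940°

14.89°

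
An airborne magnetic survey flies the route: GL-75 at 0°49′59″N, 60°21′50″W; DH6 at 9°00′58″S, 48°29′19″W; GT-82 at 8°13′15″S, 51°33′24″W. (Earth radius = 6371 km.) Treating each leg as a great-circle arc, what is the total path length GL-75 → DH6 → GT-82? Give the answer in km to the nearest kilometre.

GL-75: φ = +0.83306°, λ = -60.36389°
DH6: φ = -9.01611°, λ = -48.48861°
GT-82: φ = -8.22083°, λ = -51.55667°
GL-75→DH6: c = 0.268665 rad, d = 1711.67 km
DH6→GT-82: c = 0.054732 rad, d = 348.70 km
Total = 1711.67 + 348.70 = 2060.36 km

2060 km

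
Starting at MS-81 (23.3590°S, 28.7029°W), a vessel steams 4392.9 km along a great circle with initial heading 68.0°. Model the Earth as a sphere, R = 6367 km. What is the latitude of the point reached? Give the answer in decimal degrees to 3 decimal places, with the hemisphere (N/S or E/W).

4.986°S

δ = d/R = 4392.9/6367 = 0.689948 rad
φ₂ = arcsin(sin φ₁ cos δ + cos φ₁ sin δ cos θ)
   = arcsin(-0.39649·0.77128 + 0.91804·0.63650·0.37461) = -4.98597°
λ₂ = λ₁ + atan2(sin θ sin δ cos φ₁, cos δ − sin φ₁ sin φ₂) = 7.62400°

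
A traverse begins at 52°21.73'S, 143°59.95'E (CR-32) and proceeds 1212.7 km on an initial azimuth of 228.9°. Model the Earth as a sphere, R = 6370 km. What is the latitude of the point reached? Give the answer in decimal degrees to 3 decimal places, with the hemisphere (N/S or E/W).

58.599°S

CR-32: φ = -52.36217°, λ = +143.99917°
δ = d/R = 1212.7/6370 = 0.190377 rad
φ₂ = arcsin(sin φ₁ cos δ + cos φ₁ sin δ cos θ)
   = arcsin(-0.79189·0.98193 + 0.61067·0.18923·-0.65738) = -58.59917°
λ₂ = λ₁ + atan2(sin θ sin δ cos φ₁, cos δ − sin φ₁ sin φ₂) = 128.11550°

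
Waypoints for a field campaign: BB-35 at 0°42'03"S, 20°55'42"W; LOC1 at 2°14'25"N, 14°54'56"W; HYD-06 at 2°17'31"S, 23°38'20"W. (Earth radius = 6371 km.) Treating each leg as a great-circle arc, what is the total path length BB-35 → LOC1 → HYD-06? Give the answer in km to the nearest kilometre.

1837 km

BB-35: φ = -0.70083°, λ = -20.92833°
LOC1: φ = +2.24028°, λ = -14.91556°
HYD-06: φ = -2.29194°, λ = -23.63889°
BB-35→LOC1: c = 0.116806 rad, d = 744.17 km
LOC1→HYD-06: c = 0.171538 rad, d = 1092.87 km
Total = 744.17 + 1092.87 = 1837.04 km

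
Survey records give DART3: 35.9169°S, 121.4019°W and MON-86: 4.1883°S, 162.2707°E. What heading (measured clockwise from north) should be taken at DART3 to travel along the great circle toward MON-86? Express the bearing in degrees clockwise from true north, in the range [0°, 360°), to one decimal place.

Δλ = -76.3274°
y = sin Δλ · cos φ₂ = -0.969067
x = cos φ₁ sin φ₂ − sin φ₁ cos φ₂ cos Δλ = 0.079141
θ = atan2(y, x) = -85.3312° → 274.6688° (mod 360°)

274.7°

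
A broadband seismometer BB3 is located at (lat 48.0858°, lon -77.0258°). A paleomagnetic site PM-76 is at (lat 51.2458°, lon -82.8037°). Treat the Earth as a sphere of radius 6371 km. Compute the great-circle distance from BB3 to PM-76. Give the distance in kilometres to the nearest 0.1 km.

544.1 km

Δφ = 3.1600°,  Δλ = -5.7779°
a = sin²(Δφ/2) + cos φ₁ cos φ₂ sin²(Δλ/2) = 0.001822
c = 2·arcsin(√a) = 0.085407 rad = 4.8935°
d = R·c = 6371 × 0.085407 = 544.1 km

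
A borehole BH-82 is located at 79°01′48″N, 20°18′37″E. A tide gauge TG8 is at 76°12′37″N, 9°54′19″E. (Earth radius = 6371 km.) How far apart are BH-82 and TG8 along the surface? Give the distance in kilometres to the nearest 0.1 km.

BH-82: φ = +79.03000°, λ = +20.31028°
TG8: φ = +76.21028°, λ = +9.90528°
Δφ = -2.8197°,  Δλ = -10.4050°
a = sin²(Δφ/2) + cos φ₁ cos φ₂ sin²(Δλ/2) = 0.000978
c = 2·arcsin(√a) = 0.062566 rad = 3.5848°
d = R·c = 6371 × 0.062566 = 398.6 km

398.6 km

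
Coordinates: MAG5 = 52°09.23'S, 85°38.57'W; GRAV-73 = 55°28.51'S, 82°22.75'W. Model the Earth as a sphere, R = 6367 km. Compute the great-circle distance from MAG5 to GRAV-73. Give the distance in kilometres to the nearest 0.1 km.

426.6 km

MAG5: φ = -52.15383°, λ = -85.64283°
GRAV-73: φ = -55.47517°, λ = -82.37917°
Δφ = -3.3213°,  Δλ = 3.2637°
a = sin²(Δφ/2) + cos φ₁ cos φ₂ sin²(Δλ/2) = 0.001122
c = 2·arcsin(√a) = 0.067000 rad = 3.8388°
d = R·c = 6367 × 0.067000 = 426.6 km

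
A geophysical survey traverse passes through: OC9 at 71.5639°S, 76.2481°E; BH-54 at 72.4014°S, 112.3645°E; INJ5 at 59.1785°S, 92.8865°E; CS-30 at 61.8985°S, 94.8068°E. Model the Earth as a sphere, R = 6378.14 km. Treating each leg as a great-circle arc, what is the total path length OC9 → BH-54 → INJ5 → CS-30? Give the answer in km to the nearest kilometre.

OC9→BH-54: c = 0.192559 rad, d = 1228.17 km
BH-54→INJ5: c = 0.266791 rad, d = 1701.63 km
INJ5→CS-30: c = 0.050248 rad, d = 320.49 km
Total = 1228.17 + 1701.63 + 320.49 = 3250.29 km

3250 km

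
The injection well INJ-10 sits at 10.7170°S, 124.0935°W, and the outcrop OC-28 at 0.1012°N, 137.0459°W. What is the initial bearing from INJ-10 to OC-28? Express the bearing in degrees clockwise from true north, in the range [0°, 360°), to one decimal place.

Δλ = -12.9524°
y = sin Δλ · cos φ₂ = -0.224141
x = cos φ₁ sin φ₂ − sin φ₁ cos φ₂ cos Δλ = 0.182962
θ = atan2(y, x) = -50.7759° → 309.2241° (mod 360°)

309.2°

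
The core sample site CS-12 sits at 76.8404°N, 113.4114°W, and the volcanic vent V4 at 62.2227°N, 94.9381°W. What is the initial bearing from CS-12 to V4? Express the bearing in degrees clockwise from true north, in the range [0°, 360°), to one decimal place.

Δλ = 18.4733°
y = sin Δλ · cos φ₂ = 0.147669
x = cos φ₁ sin φ₂ − sin φ₁ cos φ₂ cos Δλ = -0.228985
θ = atan2(y, x) = 147.1825° → 147.1825° (mod 360°)

147.2°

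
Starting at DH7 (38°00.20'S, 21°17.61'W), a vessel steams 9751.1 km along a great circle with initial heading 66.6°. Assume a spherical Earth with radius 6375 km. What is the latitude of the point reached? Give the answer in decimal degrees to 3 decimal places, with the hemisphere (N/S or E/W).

16.697°N

DH7: φ = -38.00333°, λ = -21.29350°
δ = d/R = 9751.1/6375 = 1.529584 rad
φ₂ = arcsin(sin φ₁ cos δ + cos φ₁ sin δ cos θ)
   = arcsin(-0.61571·0.04120 + 0.78797·0.99915·0.39715) = 16.69695°
λ₂ = λ₁ + atan2(sin θ sin δ cos φ₁, cos δ − sin φ₁ sin φ₂) = 51.91034°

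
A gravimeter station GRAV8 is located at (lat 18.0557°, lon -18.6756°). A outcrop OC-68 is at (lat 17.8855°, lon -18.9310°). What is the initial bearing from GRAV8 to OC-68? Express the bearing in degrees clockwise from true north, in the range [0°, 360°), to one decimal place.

235.0°

Δλ = -0.2554°
y = sin Δλ · cos φ₂ = -0.004242
x = cos φ₁ sin φ₂ − sin φ₁ cos φ₂ cos Δλ = -0.002968
θ = atan2(y, x) = -124.9750° → 235.0250° (mod 360°)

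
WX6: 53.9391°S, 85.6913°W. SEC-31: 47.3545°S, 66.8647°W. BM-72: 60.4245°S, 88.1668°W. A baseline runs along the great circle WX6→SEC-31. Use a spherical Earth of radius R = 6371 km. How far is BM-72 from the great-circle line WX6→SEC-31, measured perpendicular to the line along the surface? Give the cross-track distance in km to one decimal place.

624.1 km

δ₁₃ = central angle WX6→BM-72 = 0.115567 rad  (haversine)
θ₁₃ = bearing WX6→BM-72 = 190.654°,  θ₁₂ = bearing WX6→SEC-31 = 68.670°
dₓₜ = R·arcsin(sin δ₁₃ · sin(θ₁₃ − θ₁₂)) = 6371·arcsin(0.11531·sin(121.985°)) = 624.114 km
|dₓₜ| = 624.114 km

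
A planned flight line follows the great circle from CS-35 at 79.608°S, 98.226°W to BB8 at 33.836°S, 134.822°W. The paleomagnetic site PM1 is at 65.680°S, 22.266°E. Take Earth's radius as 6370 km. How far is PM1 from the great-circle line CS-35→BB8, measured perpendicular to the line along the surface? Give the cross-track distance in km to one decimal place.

δ₁₃ = central angle CS-35→PM1 = 0.538230 rad  (haversine)
θ₁₃ = bearing CS-35→PM1 = 136.189°,  θ₁₂ = bearing CS-35→BB8 = 318.285°
dₓₜ = R·arcsin(sin δ₁₃ · sin(θ₁₃ − θ₁₂)) = 6370·arcsin(0.51262·sin(-182.096°)) = 119.433 km
|dₓₜ| = 119.433 km

119.4 km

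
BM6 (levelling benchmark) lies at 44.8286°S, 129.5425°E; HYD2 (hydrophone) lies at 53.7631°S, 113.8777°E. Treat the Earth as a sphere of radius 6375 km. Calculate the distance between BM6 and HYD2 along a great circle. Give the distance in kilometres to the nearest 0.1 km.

Δφ = -8.9345°,  Δλ = -15.6648°
a = sin²(Δφ/2) + cos φ₁ cos φ₂ sin²(Δλ/2) = 0.013852
c = 2·arcsin(√a) = 0.235940 rad = 13.5183°
d = R·c = 6375 × 0.235940 = 1504.1 km

1504.1 km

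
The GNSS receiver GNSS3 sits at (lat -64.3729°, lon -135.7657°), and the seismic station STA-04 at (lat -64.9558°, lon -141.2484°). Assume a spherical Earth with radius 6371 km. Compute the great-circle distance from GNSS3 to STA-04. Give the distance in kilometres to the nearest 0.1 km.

Δφ = -0.5829°,  Δλ = -5.4827°
a = sin²(Δφ/2) + cos φ₁ cos φ₂ sin²(Δλ/2) = 0.000445
c = 2·arcsin(√a) = 0.042178 rad = 2.4166°
d = R·c = 6371 × 0.042178 = 268.7 km

268.7 km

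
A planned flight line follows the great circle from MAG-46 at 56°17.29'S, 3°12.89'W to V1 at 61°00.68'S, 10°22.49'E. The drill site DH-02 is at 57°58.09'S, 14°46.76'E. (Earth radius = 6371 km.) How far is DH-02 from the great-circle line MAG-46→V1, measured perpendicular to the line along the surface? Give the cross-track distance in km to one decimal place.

412.8 km

MAG-46: φ = -56.28817°, λ = -3.21483°
V1: φ = -61.01133°, λ = +10.37483°
DH-02: φ = -57.96817°, λ = +14.77933°
δ₁₃ = central angle MAG-46→DH-02 = 0.172425 rad  (haversine)
θ₁₃ = bearing MAG-46→DH-02 = 107.257°,  θ₁₂ = bearing MAG-46→V1 = 129.427°
dₓₜ = R·arcsin(sin δ₁₃ · sin(θ₁₃ − θ₁₂)) = 6371·arcsin(0.17157·sin(-22.171°)) = -412.782 km
|dₓₜ| = 412.782 km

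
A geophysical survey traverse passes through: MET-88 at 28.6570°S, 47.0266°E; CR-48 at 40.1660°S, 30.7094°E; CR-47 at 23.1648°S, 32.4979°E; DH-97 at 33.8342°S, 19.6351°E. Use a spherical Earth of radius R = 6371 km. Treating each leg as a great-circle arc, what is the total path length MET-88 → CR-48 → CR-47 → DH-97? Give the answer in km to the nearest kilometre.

MET-88→CR-48: c = 0.308192 rad, d = 1963.49 km
CR-48→CR-47: c = 0.297895 rad, d = 1897.89 km
CR-47→DH-97: c = 0.270835 rad, d = 1725.49 km
Total = 1963.49 + 1897.89 + 1725.49 = 5586.87 km

5587 km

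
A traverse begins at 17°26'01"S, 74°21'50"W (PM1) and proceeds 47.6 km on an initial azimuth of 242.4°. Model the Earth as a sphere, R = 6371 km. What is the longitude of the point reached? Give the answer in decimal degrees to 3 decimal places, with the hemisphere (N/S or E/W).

74.762°W

PM1: φ = -17.43361°, λ = -74.36389°
δ = d/R = 47.6/6371 = 0.007471 rad
φ₂ = arcsin(sin φ₁ cos δ + cos φ₁ sin δ cos θ)
   = arcsin(-0.29960·0.99997 + 0.95406·0.00747·-0.46330) = -17.63154°
λ₂ = λ₁ + atan2(sin θ sin δ cos φ₁, cos δ − sin φ₁ sin φ₂) = -74.76195°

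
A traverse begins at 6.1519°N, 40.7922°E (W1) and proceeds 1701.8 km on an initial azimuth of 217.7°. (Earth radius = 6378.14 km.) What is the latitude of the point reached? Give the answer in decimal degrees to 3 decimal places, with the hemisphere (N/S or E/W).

5.972°S

δ = d/R = 1701.8/6378.14 = 0.266818 rad
φ₂ = arcsin(sin φ₁ cos δ + cos φ₁ sin δ cos θ)
   = arcsin(0.10716·0.96461 + 0.99424·0.26366·-0.79122) = -5.97199°
λ₂ = λ₁ + atan2(sin θ sin δ cos φ₁, cos δ − sin φ₁ sin φ₂) = 31.46241°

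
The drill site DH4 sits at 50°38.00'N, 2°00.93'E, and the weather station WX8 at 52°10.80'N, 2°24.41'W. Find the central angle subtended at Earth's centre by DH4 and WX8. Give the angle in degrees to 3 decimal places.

DH4: φ = +50.63333°, λ = +2.01550°
WX8: φ = +52.18000°, λ = -2.40683°
Δφ = 1.5467°,  Δλ = -4.4223°
a = sin²(Δφ/2) + cos φ₁ cos φ₂ sin²(Δλ/2) = 0.000761
c = 2·arcsin(√a) = 0.055184 rad = 3.1618°

3.162°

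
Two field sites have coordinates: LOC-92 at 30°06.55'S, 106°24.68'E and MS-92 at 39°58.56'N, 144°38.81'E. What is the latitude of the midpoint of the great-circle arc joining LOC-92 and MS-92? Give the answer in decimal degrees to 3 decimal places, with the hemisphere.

LOC-92: φ = -30.10917°, λ = +106.41133°
MS-92: φ = +39.97600°, λ = +144.64683°
Bx = cos φ₂ cos Δλ = 0.601919,  By = cos φ₂ sin Δλ = 0.474268
φₘ = atan2(sin φ₁ + sin φ₂, √((cos φ₁ + Bx)² + By²)) = 5.21870°
λₘ = λ₁ + atan2(By, cos φ₁ + Bx) = 124.32699°

5.219°N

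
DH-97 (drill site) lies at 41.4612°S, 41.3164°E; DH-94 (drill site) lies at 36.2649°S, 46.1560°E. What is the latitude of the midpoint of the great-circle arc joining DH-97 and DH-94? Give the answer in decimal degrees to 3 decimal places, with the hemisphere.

38.888°S

Bx = cos φ₂ cos Δλ = 0.803416,  By = cos φ₂ sin Δλ = 0.068024
φₘ = atan2(sin φ₁ + sin φ₂, √((cos φ₁ + Bx)² + By²)) = -38.88799°
λₘ = λ₁ + atan2(By, cos φ₁ + Bx) = 43.82474°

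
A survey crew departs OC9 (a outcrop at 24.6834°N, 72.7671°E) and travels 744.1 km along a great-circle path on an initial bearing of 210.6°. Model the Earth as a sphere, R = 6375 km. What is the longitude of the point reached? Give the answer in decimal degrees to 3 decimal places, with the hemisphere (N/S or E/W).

δ = d/R = 744.1/6375 = 0.116722 rad
φ₂ = arcsin(sin φ₁ cos δ + cos φ₁ sin δ cos θ)
   = arcsin(0.41760·0.99320 + 0.90863·0.11646·-0.86074) = 18.88575°
λ₂ = λ₁ + atan2(sin θ sin δ cos φ₁, cos δ − sin φ₁ sin φ₂) = 69.17492°

69.175°E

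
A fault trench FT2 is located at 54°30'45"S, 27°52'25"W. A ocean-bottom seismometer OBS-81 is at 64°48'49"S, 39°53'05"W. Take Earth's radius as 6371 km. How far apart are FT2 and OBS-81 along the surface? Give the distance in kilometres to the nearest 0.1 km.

1324.3 km

FT2: φ = -54.51250°, λ = -27.87361°
OBS-81: φ = -64.81361°, λ = -39.88472°
Δφ = -10.3011°,  Δλ = -12.0111°
a = sin²(Δφ/2) + cos φ₁ cos φ₂ sin²(Δλ/2) = 0.010764
c = 2·arcsin(√a) = 0.207869 rad = 11.9100°
d = R·c = 6371 × 0.207869 = 1324.3 km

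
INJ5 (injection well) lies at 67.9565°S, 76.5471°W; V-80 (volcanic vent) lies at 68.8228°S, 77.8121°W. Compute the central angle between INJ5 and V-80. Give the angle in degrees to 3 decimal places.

Δφ = -0.8663°,  Δλ = -1.2650°
a = sin²(Δφ/2) + cos φ₁ cos φ₂ sin²(Δλ/2) = 0.000074
c = 2·arcsin(√a) = 0.017167 rad = 0.9836°

0.984°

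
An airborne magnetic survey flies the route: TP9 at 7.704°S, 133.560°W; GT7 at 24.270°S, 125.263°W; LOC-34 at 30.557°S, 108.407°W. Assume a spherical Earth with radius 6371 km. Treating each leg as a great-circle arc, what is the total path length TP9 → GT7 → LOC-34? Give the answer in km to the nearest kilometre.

TP9→GT7: c = 0.320632 rad, d = 2042.75 km
GT7→LOC-34: c = 0.282868 rad, d = 1802.15 km
Total = 2042.75 + 1802.15 = 3844.90 km

3845 km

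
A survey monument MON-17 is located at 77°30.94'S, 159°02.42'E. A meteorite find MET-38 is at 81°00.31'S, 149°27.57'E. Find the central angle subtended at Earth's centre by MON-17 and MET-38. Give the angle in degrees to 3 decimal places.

MON-17: φ = -77.51567°, λ = +159.04033°
MET-38: φ = -81.00517°, λ = +149.45950°
Δφ = -3.4895°,  Δλ = -9.5808°
a = sin²(Δφ/2) + cos φ₁ cos φ₂ sin²(Δλ/2) = 0.001163
c = 2·arcsin(√a) = 0.068211 rad = 3.9082°

3.908°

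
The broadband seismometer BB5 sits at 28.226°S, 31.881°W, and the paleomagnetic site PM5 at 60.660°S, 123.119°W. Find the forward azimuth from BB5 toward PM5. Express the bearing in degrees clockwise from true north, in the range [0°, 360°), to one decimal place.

212.4°

Δλ = -91.2380°
y = sin Δλ · cos φ₂ = -0.489877
x = cos φ₁ sin φ₂ − sin φ₁ cos φ₂ cos Δλ = -0.773076
θ = atan2(y, x) = -147.6387° → 212.3613° (mod 360°)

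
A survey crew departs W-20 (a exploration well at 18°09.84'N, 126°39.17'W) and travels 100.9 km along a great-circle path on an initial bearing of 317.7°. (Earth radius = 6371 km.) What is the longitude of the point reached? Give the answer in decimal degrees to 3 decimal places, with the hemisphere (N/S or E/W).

127.298°W

W-20: φ = +18.16400°, λ = -126.65283°
δ = d/R = 100.9/6371 = 0.015837 rad
φ₂ = arcsin(sin φ₁ cos δ + cos φ₁ sin δ cos θ)
   = arcsin(0.31174·0.99987 + 0.95017·0.01584·0.73963) = 18.83407°
λ₂ = λ₁ + atan2(sin θ sin δ cos φ₁, cos δ − sin φ₁ sin φ₂) = -127.29807°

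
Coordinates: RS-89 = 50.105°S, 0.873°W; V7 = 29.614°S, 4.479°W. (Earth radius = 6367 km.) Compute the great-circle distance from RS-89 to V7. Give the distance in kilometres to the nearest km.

Δφ = 20.4910°,  Δλ = -3.6060°
a = sin²(Δφ/2) + cos φ₁ cos φ₂ sin²(Δλ/2) = 0.032188
c = 2·arcsin(√a) = 0.360776 rad = 20.6709°
d = R·c = 6367 × 0.360776 = 2297.1 km

2297 km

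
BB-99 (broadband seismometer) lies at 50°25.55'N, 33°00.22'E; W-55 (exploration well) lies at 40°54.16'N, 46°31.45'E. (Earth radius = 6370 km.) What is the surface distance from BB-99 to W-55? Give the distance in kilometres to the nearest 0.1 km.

BB-99: φ = +50.42583°, λ = +33.00367°
W-55: φ = +40.90267°, λ = +46.52417°
Δφ = -9.5232°,  Δλ = 13.5205°
a = sin²(Δφ/2) + cos φ₁ cos φ₂ sin²(Δλ/2) = 0.013563
c = 2·arcsin(√a) = 0.233450 rad = 13.3757°
d = R·c = 6370 × 0.233450 = 1487.1 km

1487.1 km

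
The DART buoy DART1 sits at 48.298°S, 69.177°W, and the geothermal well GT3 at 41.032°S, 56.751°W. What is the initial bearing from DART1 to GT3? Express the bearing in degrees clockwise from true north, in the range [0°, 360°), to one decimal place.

Δλ = 12.4260°
y = sin Δλ · cos φ₂ = 0.162318
x = cos φ₁ sin φ₂ − sin φ₁ cos φ₂ cos Δλ = 0.113283
θ = atan2(y, x) = 55.0886° → 55.0886° (mod 360°)

55.1°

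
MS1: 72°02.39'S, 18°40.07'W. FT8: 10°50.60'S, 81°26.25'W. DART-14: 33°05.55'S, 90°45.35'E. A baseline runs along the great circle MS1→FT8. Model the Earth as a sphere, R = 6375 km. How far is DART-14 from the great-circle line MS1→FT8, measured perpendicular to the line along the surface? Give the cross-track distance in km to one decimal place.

MS1: φ = -72.03983°, λ = -18.66783°
FT8: φ = -10.84333°, λ = -81.43750°
DART-14: φ = -33.09250°, λ = +90.75583°
δ₁₃ = central angle MS1→DART-14 = 1.122449 rad  (haversine)
θ₁₃ = bearing MS1→DART-14 = 118.746°,  θ₁₂ = bearing MS1→FT8 = 292.933°
dₓₜ = R·arcsin(sin δ₁₃ · sin(θ₁₃ − θ₁₂)) = 6375·arcsin(0.90116·sin(-174.187°)) = -582.627 km
|dₓₜ| = 582.627 km

582.6 km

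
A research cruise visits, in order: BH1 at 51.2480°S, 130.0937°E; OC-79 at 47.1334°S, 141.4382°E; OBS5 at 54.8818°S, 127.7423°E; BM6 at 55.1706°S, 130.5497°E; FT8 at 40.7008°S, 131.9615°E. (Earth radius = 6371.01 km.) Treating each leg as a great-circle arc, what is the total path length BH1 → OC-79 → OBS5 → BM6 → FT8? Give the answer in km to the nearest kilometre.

4020 km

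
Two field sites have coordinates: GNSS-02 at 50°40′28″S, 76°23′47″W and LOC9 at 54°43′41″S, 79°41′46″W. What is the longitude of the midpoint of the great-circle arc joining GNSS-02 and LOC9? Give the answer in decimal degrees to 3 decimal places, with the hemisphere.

77.970°W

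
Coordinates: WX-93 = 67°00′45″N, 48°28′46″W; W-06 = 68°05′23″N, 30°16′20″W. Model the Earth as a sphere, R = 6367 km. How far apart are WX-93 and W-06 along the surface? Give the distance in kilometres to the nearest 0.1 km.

778.9 km

WX-93: φ = +67.01250°, λ = -48.47944°
W-06: φ = +68.08972°, λ = -30.27222°
Δφ = 1.0772°,  Δλ = 18.2072°
a = sin²(Δφ/2) + cos φ₁ cos φ₂ sin²(Δλ/2) = 0.003736
c = 2·arcsin(√a) = 0.122330 rad = 7.0090°
d = R·c = 6367 × 0.122330 = 778.9 km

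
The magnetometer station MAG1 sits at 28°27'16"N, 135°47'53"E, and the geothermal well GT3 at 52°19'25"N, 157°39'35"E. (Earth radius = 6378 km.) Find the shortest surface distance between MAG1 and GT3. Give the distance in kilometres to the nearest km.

3212 km

MAG1: φ = +28.45444°, λ = +135.79806°
GT3: φ = +52.32361°, λ = +157.65972°
Δφ = 23.8692°,  Δλ = 21.8617°
a = sin²(Δφ/2) + cos φ₁ cos φ₂ sin²(Δλ/2) = 0.062086
c = 2·arcsin(√a) = 0.503649 rad = 28.8569°
d = R·c = 6378 × 0.503649 = 3212.3 km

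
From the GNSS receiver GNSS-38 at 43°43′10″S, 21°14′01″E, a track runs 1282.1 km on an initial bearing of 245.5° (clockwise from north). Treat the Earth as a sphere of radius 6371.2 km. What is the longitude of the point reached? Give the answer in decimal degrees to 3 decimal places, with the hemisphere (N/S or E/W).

GNSS-38: φ = -43.71944°, λ = +21.23361°
δ = d/R = 1282.1/6371.2 = 0.201234 rad
φ₂ = arcsin(sin φ₁ cos δ + cos φ₁ sin δ cos θ)
   = arcsin(-0.69113·0.97982 + 0.72273·0.19988·-0.41469) = -47.48388°
λ₂ = λ₁ + atan2(sin θ sin δ cos φ₁, cos δ − sin φ₁ sin φ₂) = 5.62075°

5.621°E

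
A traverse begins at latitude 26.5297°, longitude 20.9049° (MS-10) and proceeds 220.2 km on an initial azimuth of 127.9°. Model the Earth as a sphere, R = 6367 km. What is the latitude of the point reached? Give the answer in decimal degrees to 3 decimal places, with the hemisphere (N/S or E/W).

δ = d/R = 220.2/6367 = 0.034585 rad
φ₂ = arcsin(sin φ₁ cos δ + cos φ₁ sin δ cos θ)
   = arcsin(0.44666·0.99940 + 0.89470·0.03458·-0.61429) = 25.30207°
λ₂ = λ₁ + atan2(sin θ sin δ cos φ₁, cos δ − sin φ₁ sin φ₂) = 22.63435°

25.302°N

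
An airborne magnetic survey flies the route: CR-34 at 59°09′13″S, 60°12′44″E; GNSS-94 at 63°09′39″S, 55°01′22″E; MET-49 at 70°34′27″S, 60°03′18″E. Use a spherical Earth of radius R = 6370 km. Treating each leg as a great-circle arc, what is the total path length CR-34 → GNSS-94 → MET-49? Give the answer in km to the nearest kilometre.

CR-34: φ = -59.15361°, λ = +60.21222°
GNSS-94: φ = -63.16083°, λ = +55.02278°
MET-49: φ = -70.57417°, λ = +60.05500°
CR-34→GNSS-94: c = 0.082408 rad, d = 524.94 km
GNSS-94→MET-49: c = 0.133798 rad, d = 852.29 km
Total = 524.94 + 852.29 = 1377.23 km

1377 km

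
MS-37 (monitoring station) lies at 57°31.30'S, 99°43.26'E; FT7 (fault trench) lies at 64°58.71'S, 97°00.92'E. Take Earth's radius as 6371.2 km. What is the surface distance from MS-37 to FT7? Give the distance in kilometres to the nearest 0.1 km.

841.5 km

MS-37: φ = -57.52167°, λ = +99.72100°
FT7: φ = -64.97850°, λ = +97.01533°
Δφ = -7.4568°,  Δλ = -2.7057°
a = sin²(Δφ/2) + cos φ₁ cos φ₂ sin²(Δλ/2) = 0.004355
c = 2·arcsin(√a) = 0.132083 rad = 7.5678°
d = R·c = 6371.2 × 0.132083 = 841.5 km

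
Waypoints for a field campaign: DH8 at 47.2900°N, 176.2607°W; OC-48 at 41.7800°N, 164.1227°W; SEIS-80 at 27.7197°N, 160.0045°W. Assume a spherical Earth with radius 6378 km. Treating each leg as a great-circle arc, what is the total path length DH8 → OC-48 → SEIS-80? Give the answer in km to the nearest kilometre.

DH8→OC-48: c = 0.178722 rad, d = 1139.89 km
OC-48→SEIS-80: c = 0.252319 rad, d = 1609.29 km
Total = 1139.89 + 1609.29 = 2749.18 km

2749 km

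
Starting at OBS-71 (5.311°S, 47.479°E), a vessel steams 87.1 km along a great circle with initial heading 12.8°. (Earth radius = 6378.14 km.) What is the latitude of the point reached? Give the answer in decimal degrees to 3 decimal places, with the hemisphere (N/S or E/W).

4.548°S

δ = d/R = 87.1/6378.14 = 0.013656 rad
φ₂ = arcsin(sin φ₁ cos δ + cos φ₁ sin δ cos θ)
   = arcsin(-0.09256·0.99991 + 0.99571·0.01366·0.97515) = -4.54799°
λ₂ = λ₁ + atan2(sin θ sin δ cos φ₁, cos δ − sin φ₁ sin φ₂) = 47.65289°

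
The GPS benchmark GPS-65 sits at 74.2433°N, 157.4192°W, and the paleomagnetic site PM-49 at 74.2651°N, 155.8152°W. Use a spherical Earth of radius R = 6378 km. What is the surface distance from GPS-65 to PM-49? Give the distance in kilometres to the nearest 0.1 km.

Δφ = 0.0218°,  Δλ = 1.6040°
a = sin²(Δφ/2) + cos φ₁ cos φ₂ sin²(Δλ/2) = 0.000014
c = 2·arcsin(√a) = 0.007606 rad = 0.4358°
d = R·c = 6378 × 0.007606 = 48.5 km

48.5 km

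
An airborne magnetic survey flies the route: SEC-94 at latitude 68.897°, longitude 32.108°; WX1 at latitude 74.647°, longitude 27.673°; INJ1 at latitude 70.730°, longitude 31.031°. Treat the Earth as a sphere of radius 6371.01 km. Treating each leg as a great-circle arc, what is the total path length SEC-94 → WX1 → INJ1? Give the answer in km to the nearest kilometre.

SEC-94→WX1: c = 0.103166 rad, d = 657.27 km
WX1→INJ1: c = 0.070527 rad, d = 449.33 km
Total = 657.27 + 449.33 = 1106.60 km

1107 km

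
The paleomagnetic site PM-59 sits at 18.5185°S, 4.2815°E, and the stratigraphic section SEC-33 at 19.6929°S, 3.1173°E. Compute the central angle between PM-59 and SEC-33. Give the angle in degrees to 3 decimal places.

1.609°

Δφ = -1.1744°,  Δλ = -1.1642°
a = sin²(Δφ/2) + cos φ₁ cos φ₂ sin²(Δλ/2) = 0.000197
c = 2·arcsin(√a) = 0.028085 rad = 1.6091°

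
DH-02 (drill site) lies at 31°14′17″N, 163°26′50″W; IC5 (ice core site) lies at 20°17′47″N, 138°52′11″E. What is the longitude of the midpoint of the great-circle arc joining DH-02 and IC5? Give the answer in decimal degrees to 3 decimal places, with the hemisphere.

DH-02: φ = +31.23806°, λ = -163.44722°
IC5: φ = +20.29639°, λ = +138.86972°
Bx = cos φ₂ cos Δλ = 0.501409,  By = cos φ₂ sin Δλ = -0.792632
φₘ = atan2(sin φ₁ + sin φ₂, √((cos φ₁ + Bx)² + By²)) = 28.84997°
λₘ = λ₁ + atan2(By, cos φ₁ + Bx) = 166.25282°

166.253°E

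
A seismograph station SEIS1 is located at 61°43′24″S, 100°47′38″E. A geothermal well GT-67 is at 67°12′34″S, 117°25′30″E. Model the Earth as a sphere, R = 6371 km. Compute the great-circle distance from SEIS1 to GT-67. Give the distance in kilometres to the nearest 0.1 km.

SEIS1: φ = -61.72333°, λ = +100.79389°
GT-67: φ = -67.20944°, λ = +117.42500°
Δφ = -5.4861°,  Δλ = 16.6311°
a = sin²(Δφ/2) + cos φ₁ cos φ₂ sin²(Δλ/2) = 0.006129
c = 2·arcsin(√a) = 0.156731 rad = 8.9800°
d = R·c = 6371 × 0.156731 = 998.5 km

998.5 km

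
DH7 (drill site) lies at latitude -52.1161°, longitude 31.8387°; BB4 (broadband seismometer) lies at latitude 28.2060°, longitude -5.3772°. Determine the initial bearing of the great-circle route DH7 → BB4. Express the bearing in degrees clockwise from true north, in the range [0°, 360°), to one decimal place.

Δλ = -37.2159°
y = sin Δλ · cos φ₂ = -0.533000
x = cos φ₁ sin φ₂ − sin φ₁ cos φ₂ cos Δλ = 0.844131
θ = atan2(y, x) = -32.2691° → 327.7309° (mod 360°)

327.7°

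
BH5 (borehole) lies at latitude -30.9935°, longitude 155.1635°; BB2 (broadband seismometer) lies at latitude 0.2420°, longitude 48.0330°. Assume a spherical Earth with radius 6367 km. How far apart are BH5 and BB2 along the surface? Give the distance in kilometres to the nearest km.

Δφ = 31.2355°,  Δλ = -107.1305°
a = sin²(Δφ/2) + cos φ₁ cos φ₂ sin²(Δλ/2) = 0.627334
c = 2·arcsin(√a) = 1.828300 rad = 104.7539°
d = R·c = 6367 × 1.828300 = 11640.8 km

11641 km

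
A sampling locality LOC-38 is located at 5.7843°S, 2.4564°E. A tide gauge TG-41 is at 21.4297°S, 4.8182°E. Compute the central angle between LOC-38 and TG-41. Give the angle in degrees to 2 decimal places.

15.81°

Δφ = -15.6454°,  Δλ = 2.3618°
a = sin²(Δφ/2) + cos φ₁ cos φ₂ sin²(Δλ/2) = 0.018919
c = 2·arcsin(√a) = 0.275966 rad = 15.8117°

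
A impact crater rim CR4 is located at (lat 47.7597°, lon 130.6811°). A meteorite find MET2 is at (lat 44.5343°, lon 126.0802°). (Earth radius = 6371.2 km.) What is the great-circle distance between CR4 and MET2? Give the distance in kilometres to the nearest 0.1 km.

Δφ = -3.2254°,  Δλ = -4.6009°
a = sin²(Δφ/2) + cos φ₁ cos φ₂ sin²(Δλ/2) = 0.001564
c = 2·arcsin(√a) = 0.079118 rad = 4.5331°
d = R·c = 6371.2 × 0.079118 = 504.1 km

504.1 km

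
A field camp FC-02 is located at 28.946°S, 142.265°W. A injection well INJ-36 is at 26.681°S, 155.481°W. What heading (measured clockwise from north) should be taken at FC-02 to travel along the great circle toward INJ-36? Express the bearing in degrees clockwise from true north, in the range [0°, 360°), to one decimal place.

277.8°

Δλ = -13.2160°
y = sin Δλ · cos φ₂ = -0.204279
x = cos φ₁ sin φ₂ − sin φ₁ cos φ₂ cos Δλ = 0.028068
θ = atan2(y, x) = -82.1765° → 277.8235° (mod 360°)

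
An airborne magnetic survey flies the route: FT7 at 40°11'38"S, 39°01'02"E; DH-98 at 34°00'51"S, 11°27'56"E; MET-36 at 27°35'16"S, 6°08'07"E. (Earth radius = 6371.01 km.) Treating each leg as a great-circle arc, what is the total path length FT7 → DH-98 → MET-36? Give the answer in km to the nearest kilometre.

3404 km

FT7: φ = -40.19389°, λ = +39.01722°
DH-98: φ = -34.01417°, λ = +11.46556°
MET-36: φ = -27.58778°, λ = +6.13528°
FT7→DH-98: c = 0.396588 rad, d = 2526.67 km
DH-98→MET-36: c = 0.137661 rad, d = 877.04 km
Total = 2526.67 + 877.04 = 3403.71 km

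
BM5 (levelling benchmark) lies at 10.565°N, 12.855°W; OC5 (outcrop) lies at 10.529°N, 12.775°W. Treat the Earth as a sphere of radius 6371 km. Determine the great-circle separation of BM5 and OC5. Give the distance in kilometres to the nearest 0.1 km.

9.6 km

Δφ = -0.0360°,  Δλ = 0.0800°
a = sin²(Δφ/2) + cos φ₁ cos φ₂ sin²(Δλ/2) = 0.000001
c = 2·arcsin(√a) = 0.001510 rad = 0.0865°
d = R·c = 6371 × 0.001510 = 9.6 km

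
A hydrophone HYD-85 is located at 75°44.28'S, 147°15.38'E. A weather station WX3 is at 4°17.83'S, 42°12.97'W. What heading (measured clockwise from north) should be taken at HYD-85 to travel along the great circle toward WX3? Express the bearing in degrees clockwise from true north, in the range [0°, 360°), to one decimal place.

170.4°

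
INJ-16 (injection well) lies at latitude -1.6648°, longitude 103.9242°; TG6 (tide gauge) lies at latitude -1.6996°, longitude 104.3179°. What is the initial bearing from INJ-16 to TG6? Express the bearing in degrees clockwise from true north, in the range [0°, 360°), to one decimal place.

95.1°

Δλ = 0.3937°
y = sin Δλ · cos φ₂ = 0.006868
x = cos φ₁ sin φ₂ − sin φ₁ cos φ₂ cos Δλ = -0.000608
θ = atan2(y, x) = 95.0593° → 95.0593° (mod 360°)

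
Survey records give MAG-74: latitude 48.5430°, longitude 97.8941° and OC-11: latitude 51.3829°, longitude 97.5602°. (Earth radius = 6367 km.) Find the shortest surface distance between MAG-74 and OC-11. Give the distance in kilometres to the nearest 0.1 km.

Δφ = 2.8399°,  Δλ = -0.3339°
a = sin²(Δφ/2) + cos φ₁ cos φ₂ sin²(Δλ/2) = 0.000618
c = 2·arcsin(√a) = 0.049707 rad = 2.8480°
d = R·c = 6367 × 0.049707 = 316.5 km

316.5 km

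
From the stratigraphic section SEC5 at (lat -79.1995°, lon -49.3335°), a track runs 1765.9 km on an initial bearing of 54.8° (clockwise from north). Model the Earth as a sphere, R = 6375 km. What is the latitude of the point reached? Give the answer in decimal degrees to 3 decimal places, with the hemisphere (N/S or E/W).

δ = d/R = 1765.9/6375 = 0.277004 rad
φ₂ = arcsin(sin φ₁ cos δ + cos φ₁ sin δ cos θ)
   = arcsin(-0.98229·0.96188 + 0.18739·0.27348·0.57643) = -66.24835°
λ₂ = λ₁ + atan2(sin θ sin δ cos φ₁, cos δ − sin φ₁ sin φ₂) = -15.63481°

66.248°S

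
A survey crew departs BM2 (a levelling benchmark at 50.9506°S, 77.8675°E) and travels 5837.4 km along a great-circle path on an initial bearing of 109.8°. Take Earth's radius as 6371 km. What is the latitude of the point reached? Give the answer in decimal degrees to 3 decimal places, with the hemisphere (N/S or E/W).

δ = d/R = 5837.4/6371 = 0.916245 rad
φ₂ = arcsin(sin φ₁ cos δ + cos φ₁ sin δ cos θ)
   = arcsin(-0.77660·0.60880 + 0.62999·0.79332·-0.33874) = -39.94816°
λ₂ = λ₁ + atan2(sin θ sin δ cos φ₁, cos δ − sin φ₁ sin φ₂) = 154.68399°

39.948°S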